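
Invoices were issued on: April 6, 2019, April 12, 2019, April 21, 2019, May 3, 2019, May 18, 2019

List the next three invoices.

June 5, 2019; June 26, 2019; July 20, 2019

The spacing grows by 3 each time: 6, 9, 12, 15 days.
Next gap: 18 days. May 18, 2019 + 18 days = June 5, 2019.
Next gap: 21 days. June 5, 2019 + 21 days = June 26, 2019.
Next gap: 24 days. June 26, 2019 + 24 days = July 20, 2019.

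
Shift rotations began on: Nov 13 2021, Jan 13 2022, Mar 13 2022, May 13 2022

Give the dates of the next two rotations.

Jul 13 2022, Sep 13 2022

The day-of-month is always 13 (61, 59, 61 days between events).
So this recurs on the 13th of every 2 months.
Next: July 2022 → Jul 13 2022.
Next: September 2022 → Sep 13 2022.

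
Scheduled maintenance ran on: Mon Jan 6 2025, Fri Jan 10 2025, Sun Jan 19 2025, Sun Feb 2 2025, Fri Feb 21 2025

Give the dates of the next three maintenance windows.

The spacing grows by 5 each time: 4, 9, 14, 19 days.
Next gap: 24 days. Fri Feb 21 2025 + 24 days = Mon Mar 17 2025.
Next gap: 29 days. Mon Mar 17 2025 + 29 days = Tue Apr 15 2025.
Next gap: 34 days. Tue Apr 15 2025 + 34 days = Mon May 19 2025.

Mon Mar 17 2025, Tue Apr 15 2025, Mon May 19 2025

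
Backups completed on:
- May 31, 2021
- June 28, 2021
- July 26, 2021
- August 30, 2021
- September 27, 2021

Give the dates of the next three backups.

October 25, 2021; November 29, 2021; December 27, 2021

These are Mondays with 28, 28, 35, 28-day gaps.
Each is the final Monday of its month — May 31, 2021 is past the 28th, so '4th Monday' doesn't fit.
Last Monday of October 2021: October 25, 2021.
Last Monday of November 2021: November 29, 2021.
December 2021 ends with Monday December 27, 2021.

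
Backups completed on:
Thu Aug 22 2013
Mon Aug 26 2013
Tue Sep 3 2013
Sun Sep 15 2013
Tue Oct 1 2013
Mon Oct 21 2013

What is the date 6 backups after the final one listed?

Tue May 13 2014

Gaps: 4, 8, 12, 16, 20 days — each gap is 4 larger than the previous one.
Next gap: 24 days. Mon Oct 21 2013 + 24 days = Thu Nov 14 2013.
Next gap: 28 days. Thu Nov 14 2013 + 28 days = Thu Dec 12 2013.
Next gap: 32 days. Thu Dec 12 2013 + 32 days = Mon Jan 13 2014.
Next gap: 36 days. Mon Jan 13 2014 + 36 days = Tue Feb 18 2014.
Next gap: 40 days. Tue Feb 18 2014 + 40 days = Sun Mar 30 2014.
Next gap: 44 days. Sun Mar 30 2014 + 44 days = Tue May 13 2014.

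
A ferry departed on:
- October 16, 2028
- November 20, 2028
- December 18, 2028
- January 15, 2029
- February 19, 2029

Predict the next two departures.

March 19, 2029; April 16, 2029

All dates are Mondays, 35, 28, 28, 35 days apart.
Specifically, the 3rd Monday of each month.
March 2029 — 3rd Monday is March 19, 2029.
3rd Monday of April 2029: April 16, 2029.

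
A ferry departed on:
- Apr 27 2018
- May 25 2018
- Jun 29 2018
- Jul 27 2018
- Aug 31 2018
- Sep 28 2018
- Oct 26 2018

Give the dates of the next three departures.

Nov 30 2018, Dec 28 2018, Jan 25 2019

All Fridays; the gaps (28, 35, 28, 35, 28, 28) vary with month length.
This is the last Friday of each month.
November 2018 ends with Friday Nov 30 2018.
December 2018 ends with Friday Dec 28 2018.
Last Friday of January 2019: Jan 25 2019.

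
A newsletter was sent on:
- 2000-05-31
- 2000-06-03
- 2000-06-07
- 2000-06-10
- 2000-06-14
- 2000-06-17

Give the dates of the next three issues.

2000-06-21, 2000-06-24, 2000-06-28

The gap pattern 3, 4, 3, 4, 3 repeats every 2 events.
These are the Wednesdays and Saturdays of each week.
The following Wednesday is 2000-06-21.
Next Saturday: 2000-06-24.
Next Wednesday: 2000-06-28.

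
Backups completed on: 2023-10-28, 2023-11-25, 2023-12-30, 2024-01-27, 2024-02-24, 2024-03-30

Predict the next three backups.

These are Saturdays with 28, 35, 28, 28, 35-day gaps.
Each is the final Saturday of its month — 2023-12-30 is past the 28th, so '4th Saturday' doesn't fit.
April 2024 ends with Saturday 2024-04-27.
Last Saturday of May 2024: 2024-05-25.
Last Saturday of June 2024: 2024-06-29.

2024-04-27, 2024-05-25, 2024-06-29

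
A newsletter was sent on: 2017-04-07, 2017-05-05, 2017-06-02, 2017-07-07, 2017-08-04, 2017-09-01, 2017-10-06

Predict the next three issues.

2017-11-03, 2017-12-01, 2018-01-05

These are Fridays at 28- or 35-day spacing (28, 28, 35, 28, 28, 35).
The pattern: 1st Friday of the month.
November 2017 — 1st Friday is 2017-11-03.
1st Friday of December 2017: 2017-12-01.
1st Friday of January 2018: 2018-01-05.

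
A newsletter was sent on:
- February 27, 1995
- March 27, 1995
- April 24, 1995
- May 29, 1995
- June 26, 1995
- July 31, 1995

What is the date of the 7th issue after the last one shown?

These are Mondays with 28, 28, 35, 28, 35-day gaps.
Each is the final Monday of its month — May 29, 1995 is past the 28th, so '4th Monday' doesn't fit.
August 1995 ends with Monday August 28, 1995.
September 1995 ends with Monday September 25, 1995.
Last Monday of October 1995: October 30, 1995.
November 1995 ends with Monday November 27, 1995.
Last Monday of December 1995: December 25, 1995.
January 1996 ends with Monday January 29, 1996.
February 1996 ends with Monday February 26, 1996.

February 26, 1996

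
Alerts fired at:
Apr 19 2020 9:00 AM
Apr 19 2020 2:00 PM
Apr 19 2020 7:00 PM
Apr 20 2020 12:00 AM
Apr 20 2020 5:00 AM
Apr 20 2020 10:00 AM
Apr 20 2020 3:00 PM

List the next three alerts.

The interval is a steady 5 hours (5, 5, 5, 5, 5, 5).
Apr 20 2020 3:00 PM + 5 h = Apr 20 2020 8:00 PM.
Apr 20 2020 8:00 PM + 5 h = Apr 21 2020 1:00 AM.
Apr 21 2020 1:00 AM + 5 h = Apr 21 2020 6:00 AM.

Apr 20 2020 8:00 PM, Apr 21 2020 1:00 AM, Apr 21 2020 6:00 AM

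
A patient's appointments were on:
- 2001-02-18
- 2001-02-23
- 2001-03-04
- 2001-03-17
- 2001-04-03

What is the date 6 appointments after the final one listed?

2001-10-06

Intervals are 5, 9, 13, 17 days — an arithmetic progression with common difference 4.
Next gap: 21 days. 2001-04-03 + 21 days = 2001-04-24.
Next gap: 25 days. 2001-04-24 + 25 days = 2001-05-19.
Next gap: 29 days. 2001-05-19 + 29 days = 2001-06-17.
Next gap: 33 days. 2001-06-17 + 33 days = 2001-07-20.
Next gap: 37 days. 2001-07-20 + 37 days = 2001-08-26.
Next gap: 41 days. 2001-08-26 + 41 days = 2001-10-06.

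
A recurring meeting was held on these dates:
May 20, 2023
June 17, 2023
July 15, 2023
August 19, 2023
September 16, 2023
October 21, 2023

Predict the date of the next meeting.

November 18, 2023

All dates are Saturdays, 28, 28, 35, 28, 35 days apart.
Specifically, the 3rd Saturday of each month.
3rd Saturday of November 2023: November 18, 2023.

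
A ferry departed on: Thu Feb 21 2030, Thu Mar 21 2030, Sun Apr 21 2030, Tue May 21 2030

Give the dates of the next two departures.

The day-of-month is always 21 (28, 31, 30 days between events).
So this recurs on the 21st of each month.
June 2030: Fri Jun 21 2030.
Next: July 2030 → Sun Jul 21 2030.

Fri Jun 21 2030, Sun Jul 21 2030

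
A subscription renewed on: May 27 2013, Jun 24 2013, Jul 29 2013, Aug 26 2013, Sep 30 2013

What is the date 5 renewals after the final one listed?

Every date is a Monday; gaps 28, 35, 28, 35 days.
Each is the last Monday of its month (at least one falls on the 29th or later, ruling out '4th Monday').
October 2013 ends with Monday Oct 28 2013.
Last Monday of November 2013: Nov 25 2013.
December 2013 ends with Monday Dec 30 2013.
January 2014 ends with Monday Jan 27 2014.
February 2014 ends with Monday Feb 24 2014.

Feb 24 2014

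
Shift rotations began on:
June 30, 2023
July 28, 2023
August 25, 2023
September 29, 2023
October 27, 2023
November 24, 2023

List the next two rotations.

All Fridays; the gaps (28, 28, 35, 28, 28) vary with month length.
This is the last Friday of each month.
Last Friday of December 2023: December 29, 2023.
Last Friday of January 2024: January 26, 2024.

December 29, 2023; January 26, 2024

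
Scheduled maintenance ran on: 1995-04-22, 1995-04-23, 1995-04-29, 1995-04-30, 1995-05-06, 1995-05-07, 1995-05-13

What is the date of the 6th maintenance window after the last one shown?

1995-06-03

Every event lands on a Saturday or Sunday (gaps cycle 1, 6, 1, 6, 1, 6).
So the schedule is: every Saturday and Sunday.
Next Sunday: 1995-05-14.
The following Saturday is 1995-05-20.
The following Sunday is 1995-05-21.
The following Saturday is 1995-05-27.
Next Sunday: 1995-05-28.
The following Saturday is 1995-06-03.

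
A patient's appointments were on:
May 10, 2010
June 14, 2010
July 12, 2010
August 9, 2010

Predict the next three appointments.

September 13, 2010; October 11, 2010; November 8, 2010

These are Mondays at 28- or 35-day spacing (35, 28, 28).
The pattern: 2nd Monday of the month.
2nd Monday of September 2010: September 13, 2010.
October 2010 — 2nd Monday is October 11, 2010.
November 2010 — 2nd Monday is November 8, 2010.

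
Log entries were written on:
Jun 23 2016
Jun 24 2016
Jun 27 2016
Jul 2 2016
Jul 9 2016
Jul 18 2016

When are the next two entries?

The spacing grows by 2 each time: 1, 3, 5, 7, 9 days.
Next gap: 11 days. Jul 18 2016 + 11 days = Jul 29 2016.
Next gap: 13 days. Jul 29 2016 + 13 days = Aug 11 2016.

Jul 29 2016, Aug 11 2016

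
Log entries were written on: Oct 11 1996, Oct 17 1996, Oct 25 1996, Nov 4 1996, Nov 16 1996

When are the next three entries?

Gaps: 6, 8, 10, 12 days — each gap is 2 larger than the previous one.
Next gap: 14 days. Nov 16 1996 + 14 days = Nov 30 1996.
Next gap: 16 days. Nov 30 1996 + 16 days = Dec 16 1996.
Next gap: 18 days. Dec 16 1996 + 18 days = Jan 3 1997.

Nov 30 1996, Dec 16 1996, Jan 3 1997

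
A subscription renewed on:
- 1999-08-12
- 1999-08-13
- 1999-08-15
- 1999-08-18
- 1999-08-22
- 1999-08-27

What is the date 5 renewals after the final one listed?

Intervals are 1, 2, 3, 4, 5 days — an arithmetic progression with common difference 1.
Next gap: 6 days. 1999-08-27 + 6 days = 1999-09-02.
Next gap: 7 days. 1999-09-02 + 7 days = 1999-09-09.
Next gap: 8 days. 1999-09-09 + 8 days = 1999-09-17.
Next gap: 9 days. 1999-09-17 + 9 days = 1999-09-26.
Next gap: 10 days. 1999-09-26 + 10 days = 1999-10-06.

1999-10-06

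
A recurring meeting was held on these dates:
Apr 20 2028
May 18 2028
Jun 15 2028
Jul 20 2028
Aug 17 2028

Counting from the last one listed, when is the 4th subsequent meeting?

All dates are Thursdays, 28, 28, 35, 28 days apart.
Specifically, the 3rd Thursday of each month.
September 2028 — 3rd Thursday is Sep 21 2028.
3rd Thursday of October 2028: Oct 19 2028.
November 2028 — 3rd Thursday is Nov 16 2028.
December 2028 — 3rd Thursday is Dec 21 2028.

Dec 21 2028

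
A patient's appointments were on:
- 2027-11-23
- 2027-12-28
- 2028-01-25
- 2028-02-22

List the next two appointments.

2028-03-28, 2028-04-25

These are Tuesdays at 28- or 35-day spacing (35, 28, 28).
The pattern: 4th Tuesday of the month.
4th Tuesday of March 2028: 2028-03-28.
4th Tuesday of April 2028: 2028-04-25.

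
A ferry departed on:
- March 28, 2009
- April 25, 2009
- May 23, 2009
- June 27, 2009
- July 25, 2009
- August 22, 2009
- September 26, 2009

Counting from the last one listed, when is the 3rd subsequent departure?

December 26, 2009

Gaps: 28, 28, 35, 28, 28, 35 days — a mix of 28 and 35. Every date is a Saturday.
Each is the 4th Saturday of its month.
4th Saturday of October 2009: October 24, 2009.
4th Saturday of November 2009: November 28, 2009.
December 2009 — 4th Saturday is December 26, 2009.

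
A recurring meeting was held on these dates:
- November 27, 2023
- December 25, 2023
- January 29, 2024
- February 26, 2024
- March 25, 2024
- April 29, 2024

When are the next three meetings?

These are Mondays with 28, 35, 28, 28, 35-day gaps.
Each is the final Monday of its month — January 29, 2024 is past the 28th, so '4th Monday' doesn't fit.
May 2024 ends with Monday May 27, 2024.
June 2024 ends with Monday June 24, 2024.
Last Monday of July 2024: July 29, 2024.

May 27, 2024; June 24, 2024; July 29, 2024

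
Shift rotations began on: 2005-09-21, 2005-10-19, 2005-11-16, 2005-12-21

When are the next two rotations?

2006-01-18, 2006-02-15

Gaps: 28, 28, 35 days — a mix of 28 and 35. Every date is a Wednesday.
Each is the 3rd Wednesday of its month.
January 2006 — 3rd Wednesday is 2006-01-18.
3rd Wednesday of February 2006: 2006-02-15.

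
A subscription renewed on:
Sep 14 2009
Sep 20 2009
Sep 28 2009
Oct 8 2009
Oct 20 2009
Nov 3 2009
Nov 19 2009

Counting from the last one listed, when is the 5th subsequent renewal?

Mar 9 2010

Intervals are 6, 8, 10, 12, 14, 16 days — an arithmetic progression with common difference 2.
Next gap: 18 days. Nov 19 2009 + 18 days = Dec 7 2009.
Next gap: 20 days. Dec 7 2009 + 20 days = Dec 27 2009.
Next gap: 22 days. Dec 27 2009 + 22 days = Jan 18 2010.
Next gap: 24 days. Jan 18 2010 + 24 days = Feb 11 2010.
Next gap: 26 days. Feb 11 2010 + 26 days = Mar 9 2010.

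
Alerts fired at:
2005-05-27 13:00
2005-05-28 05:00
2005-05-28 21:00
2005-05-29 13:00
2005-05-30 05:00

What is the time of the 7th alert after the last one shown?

2005-06-03 21:00

The interval is a steady 16 hours (16, 16, 16, 16).
2005-05-30 05:00 + 16 h = 2005-05-30 21:00.
2005-05-30 21:00 + 16 h = 2005-05-31 13:00.
2005-05-31 13:00 + 16 h = 2005-06-01 05:00.
2005-06-01 05:00 + 16 h = 2005-06-01 21:00.
2005-06-01 21:00 + 16 h = 2005-06-02 13:00.
2005-06-02 13:00 + 16 h = 2005-06-03 05:00.
2005-06-03 05:00 + 16 h = 2005-06-03 21:00.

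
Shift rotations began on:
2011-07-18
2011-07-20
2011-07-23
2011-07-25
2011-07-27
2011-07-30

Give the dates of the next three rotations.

Gaps: 2, 3, 2, 2, 3 days — not constant, but cyclic with period 3.
The events fall on every Monday, Wednesday and Saturday.
Next Monday: 2011-08-01.
The following Wednesday is 2011-08-03.
Next Saturday: 2011-08-06.

2011-08-01, 2011-08-03, 2011-08-06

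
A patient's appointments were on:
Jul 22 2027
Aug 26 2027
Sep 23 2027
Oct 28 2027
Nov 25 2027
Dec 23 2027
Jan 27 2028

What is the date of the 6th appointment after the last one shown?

All dates are Thursdays, 35, 28, 35, 28, 28, 35 days apart.
Specifically, the 4th Thursday of each month.
February 2028 — 4th Thursday is Feb 24 2028.
March 2028 — 4th Thursday is Mar 23 2028.
4th Thursday of April 2028: Apr 27 2028.
4th Thursday of May 2028: May 25 2028.
4th Thursday of June 2028: Jun 22 2028.
4th Thursday of July 2028: Jul 27 2028.

Jul 27 2028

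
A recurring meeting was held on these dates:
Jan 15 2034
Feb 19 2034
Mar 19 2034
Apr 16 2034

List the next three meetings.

May 21 2034, Jun 18 2034, Jul 16 2034

These are Sundays at 28- or 35-day spacing (35, 28, 28).
The pattern: 3rd Sunday of the month.
3rd Sunday of May 2034: May 21 2034.
3rd Sunday of June 2034: Jun 18 2034.
July 2034 — 3rd Sunday is Jul 16 2034.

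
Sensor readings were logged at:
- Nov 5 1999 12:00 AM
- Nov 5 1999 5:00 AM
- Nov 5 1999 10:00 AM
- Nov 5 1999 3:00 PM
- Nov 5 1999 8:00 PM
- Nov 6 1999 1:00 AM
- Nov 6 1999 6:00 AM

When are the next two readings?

Nov 6 1999 11:00 AM, Nov 6 1999 4:00 PM

Spacing: 5, 5, 5, 5, 5, 5 h — constant 5 h.
Nov 6 1999 6:00 AM + 5 h = Nov 6 1999 11:00 AM.
Nov 6 1999 11:00 AM + 5 h = Nov 6 1999 4:00 PM.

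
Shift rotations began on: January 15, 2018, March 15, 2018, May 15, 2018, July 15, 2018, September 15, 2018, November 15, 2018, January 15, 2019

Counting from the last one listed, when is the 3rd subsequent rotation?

The day-of-month is always 15 (59, 61, 61, 62, 61, 61 days between events).
So this recurs on the 15th of every 2 months.
Next: March 2019 → March 15, 2019.
May 2019: May 15, 2019.
July 2019: July 15, 2019.

July 15, 2019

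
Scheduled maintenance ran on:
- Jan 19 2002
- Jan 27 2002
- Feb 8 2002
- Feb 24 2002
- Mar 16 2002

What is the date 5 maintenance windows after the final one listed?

The spacing grows by 4 each time: 8, 12, 16, 20 days.
Next gap: 24 days. Mar 16 2002 + 24 days = Apr 9 2002.
Next gap: 28 days. Apr 9 2002 + 28 days = May 7 2002.
Next gap: 32 days. May 7 2002 + 32 days = Jun 8 2002.
Next gap: 36 days. Jun 8 2002 + 36 days = Jul 14 2002.
Next gap: 40 days. Jul 14 2002 + 40 days = Aug 23 2002.

Aug 23 2002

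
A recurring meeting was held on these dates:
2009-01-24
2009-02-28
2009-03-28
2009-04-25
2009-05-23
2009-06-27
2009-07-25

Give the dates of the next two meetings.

All dates are Saturdays, 35, 28, 28, 28, 35, 28 days apart.
Specifically, the 4th Saturday of each month.
August 2009 — 4th Saturday is 2009-08-22.
4th Saturday of September 2009: 2009-09-26.

2009-08-22, 2009-09-26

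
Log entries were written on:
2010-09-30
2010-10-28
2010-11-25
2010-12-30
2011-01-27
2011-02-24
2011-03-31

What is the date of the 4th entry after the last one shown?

All Thursdays; the gaps (28, 28, 35, 28, 28, 35) vary with month length.
This is the last Thursday of each month.
April 2011 ends with Thursday 2011-04-28.
May 2011 ends with Thursday 2011-05-26.
Last Thursday of June 2011: 2011-06-30.
July 2011 ends with Thursday 2011-07-28.

2011-07-28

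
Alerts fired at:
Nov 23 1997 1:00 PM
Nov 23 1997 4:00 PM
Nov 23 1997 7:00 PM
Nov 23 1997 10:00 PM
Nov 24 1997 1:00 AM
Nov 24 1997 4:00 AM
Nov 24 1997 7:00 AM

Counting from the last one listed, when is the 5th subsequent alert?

Gaps: 3, 3, 3, 3, 3, 3 hours — each event is 3 hours after the previous one.
Nov 24 1997 7:00 AM + 3 h = Nov 24 1997 10:00 AM.
Nov 24 1997 10:00 AM + 3 h = Nov 24 1997 1:00 PM.
Nov 24 1997 1:00 PM + 3 h = Nov 24 1997 4:00 PM.
Nov 24 1997 4:00 PM + 3 h = Nov 24 1997 7:00 PM.
Nov 24 1997 7:00 PM + 3 h = Nov 24 1997 10:00 PM.

Nov 24 1997 10:00 PM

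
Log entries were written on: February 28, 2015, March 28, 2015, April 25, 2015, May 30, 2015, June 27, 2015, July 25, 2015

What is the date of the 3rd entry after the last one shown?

Every date is a Saturday; gaps 28, 28, 35, 28, 28 days.
Each is the last Saturday of its month (at least one falls on the 29th or later, ruling out '4th Saturday').
Last Saturday of August 2015: August 29, 2015.
September 2015 ends with Saturday September 26, 2015.
Last Saturday of October 2015: October 31, 2015.

October 31, 2015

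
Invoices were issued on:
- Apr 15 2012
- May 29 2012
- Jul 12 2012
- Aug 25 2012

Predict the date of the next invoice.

Gaps between consecutive events: 44, 44, 44 days — a constant 44-day interval.
Aug 25 2012 + 44 days = Oct 8 2012.

Oct 8 2012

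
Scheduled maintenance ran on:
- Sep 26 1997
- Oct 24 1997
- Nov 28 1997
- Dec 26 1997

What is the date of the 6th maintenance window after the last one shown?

All dates are Fridays, 28, 35, 28 days apart.
Specifically, the 4th Friday of each month.
January 1998 — 4th Friday is Jan 23 1998.
4th Friday of February 1998: Feb 27 1998.
March 1998 — 4th Friday is Mar 27 1998.
April 1998 — 4th Friday is Apr 24 1998.
4th Friday of May 1998: May 22 1998.
June 1998 — 4th Friday is Jun 26 1998.

Jun 26 1998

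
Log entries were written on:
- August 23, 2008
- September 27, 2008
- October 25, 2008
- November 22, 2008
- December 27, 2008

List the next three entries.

All dates are Saturdays, 35, 28, 28, 35 days apart.
Specifically, the 4th Saturday of each month.
January 2009 — 4th Saturday is January 24, 2009.
4th Saturday of February 2009: February 28, 2009.
4th Saturday of March 2009: March 28, 2009.

January 24, 2009; February 28, 2009; March 28, 2009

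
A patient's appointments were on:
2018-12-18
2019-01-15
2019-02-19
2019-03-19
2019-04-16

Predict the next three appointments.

These are Tuesdays at 28- or 35-day spacing (28, 35, 28, 28).
The pattern: 3rd Tuesday of the month.
May 2019 — 3rd Tuesday is 2019-05-21.
June 2019 — 3rd Tuesday is 2019-06-18.
3rd Tuesday of July 2019: 2019-07-16.

2019-05-21, 2019-06-18, 2019-07-16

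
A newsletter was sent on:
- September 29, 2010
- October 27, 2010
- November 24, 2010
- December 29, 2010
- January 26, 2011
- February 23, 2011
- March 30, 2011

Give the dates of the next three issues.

April 27, 2011; May 25, 2011; June 29, 2011

Every date is a Wednesday; gaps 28, 28, 35, 28, 28, 35 days.
Each is the last Wednesday of its month (at least one falls on the 29th or later, ruling out '4th Wednesday').
April 2011 ends with Wednesday April 27, 2011.
May 2011 ends with Wednesday May 25, 2011.
Last Wednesday of June 2011: June 29, 2011.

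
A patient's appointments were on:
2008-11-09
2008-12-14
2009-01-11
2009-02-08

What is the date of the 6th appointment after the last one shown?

2009-08-09

All dates are Sundays, 35, 28, 28 days apart.
Specifically, the 2nd Sunday of each month.
2nd Sunday of March 2009: 2009-03-08.
2nd Sunday of April 2009: 2009-04-12.
2nd Sunday of May 2009: 2009-05-10.
June 2009 — 2nd Sunday is 2009-06-14.
July 2009 — 2nd Sunday is 2009-07-12.
August 2009 — 2nd Sunday is 2009-08-09.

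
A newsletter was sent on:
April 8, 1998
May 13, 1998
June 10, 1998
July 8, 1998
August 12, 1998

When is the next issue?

Gaps: 35, 28, 28, 35 days — a mix of 28 and 35. Every date is a Wednesday.
Each is the 2nd Wednesday of its month.
2nd Wednesday of September 1998: September 9, 1998.

September 9, 1998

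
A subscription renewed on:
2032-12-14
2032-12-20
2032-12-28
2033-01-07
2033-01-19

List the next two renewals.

The spacing grows by 2 each time: 6, 8, 10, 12 days.
Next gap: 14 days. 2033-01-19 + 14 days = 2033-02-02.
Next gap: 16 days. 2033-02-02 + 16 days = 2033-02-18.

2033-02-02, 2033-02-18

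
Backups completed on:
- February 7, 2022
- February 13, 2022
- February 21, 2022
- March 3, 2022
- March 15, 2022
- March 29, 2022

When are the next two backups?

Intervals are 6, 8, 10, 12, 14 days — an arithmetic progression with common difference 2.
Next gap: 16 days. March 29, 2022 + 16 days = April 14, 2022.
Next gap: 18 days. April 14, 2022 + 18 days = May 2, 2022.

April 14, 2022; May 2, 2022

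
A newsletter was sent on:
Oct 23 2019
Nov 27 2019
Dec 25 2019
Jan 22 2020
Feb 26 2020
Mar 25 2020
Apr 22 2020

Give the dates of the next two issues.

May 27 2020, Jun 24 2020

All dates are Wednesdays, 35, 28, 28, 35, 28, 28 days apart.
Specifically, the 4th Wednesday of each month.
4th Wednesday of May 2020: May 27 2020.
4th Wednesday of June 2020: Jun 24 2020.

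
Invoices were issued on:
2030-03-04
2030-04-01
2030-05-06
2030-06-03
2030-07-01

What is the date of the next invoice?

2030-08-05

These are Mondays at 28- or 35-day spacing (28, 35, 28, 28).
The pattern: 1st Monday of the month.
1st Monday of August 2030: 2030-08-05.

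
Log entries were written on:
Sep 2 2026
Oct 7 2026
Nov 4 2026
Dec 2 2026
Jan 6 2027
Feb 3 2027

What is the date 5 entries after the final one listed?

Gaps: 35, 28, 28, 35, 28 days — a mix of 28 and 35. Every date is a Wednesday.
Each is the 1st Wednesday of its month.
March 2027 — 1st Wednesday is Mar 3 2027.
April 2027 — 1st Wednesday is Apr 7 2027.
May 2027 — 1st Wednesday is May 5 2027.
1st Wednesday of June 2027: Jun 2 2027.
July 2027 — 1st Wednesday is Jul 7 2027.

Jul 7 2027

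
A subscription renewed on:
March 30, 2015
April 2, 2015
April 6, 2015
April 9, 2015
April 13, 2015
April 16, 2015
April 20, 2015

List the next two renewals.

The gap pattern 3, 4, 3, 4, 3, 4 repeats every 2 events.
These are the Mondays and Thursdays of each week.
Next Thursday: April 23, 2015.
Next Monday: April 27, 2015.

April 23, 2015; April 27, 2015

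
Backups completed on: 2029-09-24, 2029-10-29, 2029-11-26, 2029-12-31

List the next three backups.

All Mondays; the gaps (35, 28, 35) vary with month length.
This is the last Monday of each month.
Last Monday of January 2030: 2030-01-28.
February 2030 ends with Monday 2030-02-25.
Last Monday of March 2030: 2030-03-25.

2030-01-28, 2030-02-25, 2030-03-25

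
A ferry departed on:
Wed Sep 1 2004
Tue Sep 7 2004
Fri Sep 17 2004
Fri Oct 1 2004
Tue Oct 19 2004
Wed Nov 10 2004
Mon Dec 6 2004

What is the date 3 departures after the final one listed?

Gaps: 6, 10, 14, 18, 22, 26 days — each gap is 4 larger than the previous one.
Next gap: 30 days. Mon Dec 6 2004 + 30 days = Wed Jan 5 2005.
Next gap: 34 days. Wed Jan 5 2005 + 34 days = Tue Feb 8 2005.
Next gap: 38 days. Tue Feb 8 2005 + 38 days = Fri Mar 18 2005.

Fri Mar 18 2005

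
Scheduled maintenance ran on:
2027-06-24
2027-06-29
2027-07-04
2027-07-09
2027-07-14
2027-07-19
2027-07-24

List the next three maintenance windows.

2027-07-29, 2027-08-03, 2027-08-08

Gaps between consecutive events: 5, 5, 5, 5, 5, 5 days — a constant 5-day interval.
2027-07-24 + 5 days = 2027-07-29.
2027-07-29 + 5 days = 2027-08-03.
2027-08-03 + 5 days = 2027-08-08.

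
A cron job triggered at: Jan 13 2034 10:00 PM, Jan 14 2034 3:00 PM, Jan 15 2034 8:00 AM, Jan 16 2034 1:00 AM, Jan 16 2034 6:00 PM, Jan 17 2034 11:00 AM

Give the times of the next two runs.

Jan 18 2034 4:00 AM, Jan 18 2034 9:00 PM

The interval is a steady 17 hours (17, 17, 17, 17, 17).
Jan 17 2034 11:00 AM + 17 h = Jan 18 2034 4:00 AM.
Jan 18 2034 4:00 AM + 17 h = Jan 18 2034 9:00 PM.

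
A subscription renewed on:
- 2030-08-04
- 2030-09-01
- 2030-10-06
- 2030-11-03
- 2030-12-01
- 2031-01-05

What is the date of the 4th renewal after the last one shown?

2031-05-04

These are Sundays at 28- or 35-day spacing (28, 35, 28, 28, 35).
The pattern: 1st Sunday of the month.
1st Sunday of February 2031: 2031-02-02.
March 2031 — 1st Sunday is 2031-03-02.
1st Sunday of April 2031: 2031-04-06.
1st Sunday of May 2031: 2031-05-04.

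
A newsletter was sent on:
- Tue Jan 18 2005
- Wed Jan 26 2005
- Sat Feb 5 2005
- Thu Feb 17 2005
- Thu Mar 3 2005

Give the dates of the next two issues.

Intervals are 8, 10, 12, 14 days — an arithmetic progression with common difference 2.
Next gap: 16 days. Thu Mar 3 2005 + 16 days = Sat Mar 19 2005.
Next gap: 18 days. Sat Mar 19 2005 + 18 days = Wed Apr 6 2005.

Sat Mar 19 2005, Wed Apr 6 2005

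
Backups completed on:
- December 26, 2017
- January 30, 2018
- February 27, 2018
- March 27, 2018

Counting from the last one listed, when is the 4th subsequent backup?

Every date is a Tuesday; gaps 35, 28, 28 days.
Each is the last Tuesday of its month (at least one falls on the 29th or later, ruling out '4th Tuesday').
Last Tuesday of April 2018: April 24, 2018.
May 2018 ends with Tuesday May 29, 2018.
Last Tuesday of June 2018: June 26, 2018.
Last Tuesday of July 2018: July 31, 2018.

July 31, 2018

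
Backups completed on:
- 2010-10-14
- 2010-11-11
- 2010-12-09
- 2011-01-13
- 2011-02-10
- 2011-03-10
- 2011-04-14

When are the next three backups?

These are Thursdays at 28- or 35-day spacing (28, 28, 35, 28, 28, 35).
The pattern: 2nd Thursday of the month.
May 2011 — 2nd Thursday is 2011-05-12.
2nd Thursday of June 2011: 2011-06-09.
July 2011 — 2nd Thursday is 2011-07-14.

2011-05-12, 2011-06-09, 2011-07-14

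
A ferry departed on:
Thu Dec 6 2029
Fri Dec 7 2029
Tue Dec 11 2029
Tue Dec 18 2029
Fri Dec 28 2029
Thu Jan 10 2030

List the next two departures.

The spacing grows by 3 each time: 1, 4, 7, 10, 13 days.
Next gap: 16 days. Thu Jan 10 2030 + 16 days = Sat Jan 26 2030.
Next gap: 19 days. Sat Jan 26 2030 + 19 days = Thu Feb 14 2030.

Sat Jan 26 2030, Thu Feb 14 2030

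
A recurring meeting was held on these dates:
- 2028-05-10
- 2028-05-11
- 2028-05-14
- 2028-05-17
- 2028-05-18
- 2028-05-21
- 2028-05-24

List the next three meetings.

2028-05-25, 2028-05-28, 2028-05-31

The gap pattern 1, 3, 3, 1, 3, 3 repeats every 3 events.
These are the Wednesdays, Thursdays and Sundays of each week.
Next Thursday: 2028-05-25.
Next Sunday: 2028-05-28.
Next Wednesday: 2028-05-31.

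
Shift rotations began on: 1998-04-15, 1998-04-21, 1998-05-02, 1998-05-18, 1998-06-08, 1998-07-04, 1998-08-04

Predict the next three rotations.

Gaps: 6, 11, 16, 21, 26, 31 days — each gap is 5 larger than the previous one.
Next gap: 36 days. 1998-08-04 + 36 days = 1998-09-09.
Next gap: 41 days. 1998-09-09 + 41 days = 1998-10-20.
Next gap: 46 days. 1998-10-20 + 46 days = 1998-12-05.

1998-09-09, 1998-10-20, 1998-12-05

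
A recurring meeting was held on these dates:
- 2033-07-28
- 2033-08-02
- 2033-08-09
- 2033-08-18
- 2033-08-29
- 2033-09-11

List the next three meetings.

Gaps: 5, 7, 9, 11, 13 days — each gap is 2 larger than the previous one.
Next gap: 15 days. 2033-09-11 + 15 days = 2033-09-26.
Next gap: 17 days. 2033-09-26 + 17 days = 2033-10-13.
Next gap: 19 days. 2033-10-13 + 19 days = 2033-11-01.

2033-09-26, 2033-10-13, 2033-11-01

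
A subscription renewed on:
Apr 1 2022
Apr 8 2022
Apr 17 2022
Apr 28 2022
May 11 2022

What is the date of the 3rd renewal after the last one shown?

Jul 1 2022

The spacing grows by 2 each time: 7, 9, 11, 13 days.
Next gap: 15 days. May 11 2022 + 15 days = May 26 2022.
Next gap: 17 days. May 26 2022 + 17 days = Jun 12 2022.
Next gap: 19 days. Jun 12 2022 + 19 days = Jul 1 2022.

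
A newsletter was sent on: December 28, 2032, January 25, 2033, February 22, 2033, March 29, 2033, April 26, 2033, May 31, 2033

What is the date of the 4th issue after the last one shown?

September 27, 2033

All Tuesdays; the gaps (28, 28, 35, 28, 35) vary with month length.
This is the last Tuesday of each month.
Last Tuesday of June 2033: June 28, 2033.
Last Tuesday of July 2033: July 26, 2033.
August 2033 ends with Tuesday August 30, 2033.
September 2033 ends with Tuesday September 27, 2033.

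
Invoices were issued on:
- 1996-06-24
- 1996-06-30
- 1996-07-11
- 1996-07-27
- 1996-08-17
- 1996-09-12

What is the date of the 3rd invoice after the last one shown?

1996-12-29

Gaps: 6, 11, 16, 21, 26 days — each gap is 5 larger than the previous one.
Next gap: 31 days. 1996-09-12 + 31 days = 1996-10-13.
Next gap: 36 days. 1996-10-13 + 36 days = 1996-11-18.
Next gap: 41 days. 1996-11-18 + 41 days = 1996-12-29.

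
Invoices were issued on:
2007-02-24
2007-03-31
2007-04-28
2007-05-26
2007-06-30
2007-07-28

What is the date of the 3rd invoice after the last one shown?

These are Saturdays with 35, 28, 28, 35, 28-day gaps.
Each is the final Saturday of its month — 2007-03-31 is past the 28th, so '4th Saturday' doesn't fit.
Last Saturday of August 2007: 2007-08-25.
Last Saturday of September 2007: 2007-09-29.
October 2007 ends with Saturday 2007-10-27.

2007-10-27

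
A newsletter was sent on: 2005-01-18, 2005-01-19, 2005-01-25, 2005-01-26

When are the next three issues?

Gaps: 1, 6, 1 days — not constant, but cyclic with period 2.
The events fall on every Tuesday and Wednesday.
Next Tuesday: 2005-02-01.
Next Wednesday: 2005-02-02.
The following Tuesday is 2005-02-08.

2005-02-01, 2005-02-02, 2005-02-08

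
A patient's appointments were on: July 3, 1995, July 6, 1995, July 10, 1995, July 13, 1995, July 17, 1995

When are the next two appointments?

July 20, 1995; July 24, 1995

The gap pattern 3, 4, 3, 4 repeats every 2 events.
These are the Mondays and Thursdays of each week.
Next Thursday: July 20, 1995.
The following Monday is July 24, 1995.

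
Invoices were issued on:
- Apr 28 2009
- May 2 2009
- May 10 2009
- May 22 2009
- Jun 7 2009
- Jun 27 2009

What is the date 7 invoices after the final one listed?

Intervals are 4, 8, 12, 16, 20 days — an arithmetic progression with common difference 4.
Next gap: 24 days. Jun 27 2009 + 24 days = Jul 21 2009.
Next gap: 28 days. Jul 21 2009 + 28 days = Aug 18 2009.
Next gap: 32 days. Aug 18 2009 + 32 days = Sep 19 2009.
Next gap: 36 days. Sep 19 2009 + 36 days = Oct 25 2009.
Next gap: 40 days. Oct 25 2009 + 40 days = Dec 4 2009.
Next gap: 44 days. Dec 4 2009 + 44 days = Jan 17 2010.
Next gap: 48 days. Jan 17 2010 + 48 days = Mar 6 2010.

Mar 6 2010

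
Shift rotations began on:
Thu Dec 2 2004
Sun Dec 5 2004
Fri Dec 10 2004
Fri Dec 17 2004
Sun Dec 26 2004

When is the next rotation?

Gaps: 3, 5, 7, 9 days — each gap is 2 larger than the previous one.
Next gap: 11 days. Sun Dec 26 2004 + 11 days = Thu Jan 6 2005.

Thu Jan 6 2005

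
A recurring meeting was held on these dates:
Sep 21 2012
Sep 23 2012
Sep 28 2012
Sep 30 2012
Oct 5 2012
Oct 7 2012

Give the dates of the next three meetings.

Gaps: 2, 5, 2, 5, 2 days — not constant, but cyclic with period 2.
The events fall on every Friday and Sunday.
The following Friday is Oct 12 2012.
Next Sunday: Oct 14 2012.
The following Friday is Oct 19 2012.

Oct 12 2012, Oct 14 2012, Oct 19 2012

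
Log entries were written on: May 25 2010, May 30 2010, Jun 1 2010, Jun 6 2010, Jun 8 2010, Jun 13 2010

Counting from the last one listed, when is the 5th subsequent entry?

The gap pattern 5, 2, 5, 2, 5 repeats every 2 events.
These are the Tuesdays and Sundays of each week.
Next Tuesday: Jun 15 2010.
The following Sunday is Jun 20 2010.
The following Tuesday is Jun 22 2010.
Next Sunday: Jun 27 2010.
Next Tuesday: Jun 29 2010.

Jun 29 2010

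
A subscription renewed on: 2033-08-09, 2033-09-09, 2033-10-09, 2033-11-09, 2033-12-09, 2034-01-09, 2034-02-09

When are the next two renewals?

The day-of-month is always 9 (31, 30, 31, 30, 31, 31 days between events).
So this recurs on the 9th of each month.
March 2034: 2034-03-09.
Next: April 2034 → 2034-04-09.

2034-03-09, 2034-04-09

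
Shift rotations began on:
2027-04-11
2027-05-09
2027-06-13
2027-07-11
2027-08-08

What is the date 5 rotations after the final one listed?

All dates are Sundays, 28, 35, 28, 28 days apart.
Specifically, the 2nd Sunday of each month.
September 2027 — 2nd Sunday is 2027-09-12.
October 2027 — 2nd Sunday is 2027-10-10.
November 2027 — 2nd Sunday is 2027-11-14.
2nd Sunday of December 2027: 2027-12-12.
2nd Sunday of January 2028: 2028-01-09.

2028-01-09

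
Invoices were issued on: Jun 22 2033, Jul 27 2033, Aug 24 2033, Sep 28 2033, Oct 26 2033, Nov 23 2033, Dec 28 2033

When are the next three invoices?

These are Wednesdays at 28- or 35-day spacing (35, 28, 35, 28, 28, 35).
The pattern: 4th Wednesday of the month.
4th Wednesday of January 2034: Jan 25 2034.
February 2034 — 4th Wednesday is Feb 22 2034.
4th Wednesday of March 2034: Mar 22 2034.

Jan 25 2034, Feb 22 2034, Mar 22 2034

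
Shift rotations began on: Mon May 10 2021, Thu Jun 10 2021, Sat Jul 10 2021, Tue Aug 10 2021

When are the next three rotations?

Each date is the 10th; the gaps (31, 30, 31) track the month lengths.
The rule is the 10th of each month.
September 2021: Fri Sep 10 2021.
October 2021: Sun Oct 10 2021.
November 2021: Wed Nov 10 2021.

Fri Sep 10 2021, Sun Oct 10 2021, Wed Nov 10 2021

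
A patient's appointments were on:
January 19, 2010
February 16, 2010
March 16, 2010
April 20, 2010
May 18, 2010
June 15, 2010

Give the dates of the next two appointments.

July 20, 2010; August 17, 2010

All dates are Tuesdays, 28, 28, 35, 28, 28 days apart.
Specifically, the 3rd Tuesday of each month.
July 2010 — 3rd Tuesday is July 20, 2010.
August 2010 — 3rd Tuesday is August 17, 2010.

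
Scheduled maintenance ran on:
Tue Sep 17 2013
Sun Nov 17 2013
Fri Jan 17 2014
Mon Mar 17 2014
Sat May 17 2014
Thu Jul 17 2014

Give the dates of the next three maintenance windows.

Gaps: 61, 61, 59, 61, 61 days — not constant. Every event is on the 17th of the month.
Pattern: the 17th of every 2 months.
Next: September 2014 → Wed Sep 17 2014.
Next: November 2014 → Mon Nov 17 2014.
January 2015: Sat Jan 17 2015.

Wed Sep 17 2014, Mon Nov 17 2014, Sat Jan 17 2015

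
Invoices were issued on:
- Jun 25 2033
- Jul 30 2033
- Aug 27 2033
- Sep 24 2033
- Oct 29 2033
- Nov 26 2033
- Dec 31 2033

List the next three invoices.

Every date is a Saturday; gaps 35, 28, 28, 35, 28, 35 days.
Each is the last Saturday of its month (at least one falls on the 29th or later, ruling out '4th Saturday').
January 2034 ends with Saturday Jan 28 2034.
February 2034 ends with Saturday Feb 25 2034.
Last Saturday of March 2034: Mar 25 2034.

Jan 28 2034, Feb 25 2034, Mar 25 2034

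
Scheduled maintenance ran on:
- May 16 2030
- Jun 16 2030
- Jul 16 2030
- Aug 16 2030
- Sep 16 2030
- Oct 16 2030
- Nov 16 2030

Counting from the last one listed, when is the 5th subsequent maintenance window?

Each date is the 16th; the gaps (31, 30, 31, 31, 30, 31) track the month lengths.
The rule is the 16th of each month.
Next: December 2030 → Dec 16 2030.
January 2031: Jan 16 2031.
Next: February 2031 → Feb 16 2031.
Next: March 2031 → Mar 16 2031.
April 2031: Apr 16 2031.

Apr 16 2031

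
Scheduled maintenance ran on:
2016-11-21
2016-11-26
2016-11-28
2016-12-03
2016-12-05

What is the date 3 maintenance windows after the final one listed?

2016-12-17

The gap pattern 5, 2, 5, 2 repeats every 2 events.
These are the Mondays and Saturdays of each week.
Next Saturday: 2016-12-10.
Next Monday: 2016-12-12.
Next Saturday: 2016-12-17.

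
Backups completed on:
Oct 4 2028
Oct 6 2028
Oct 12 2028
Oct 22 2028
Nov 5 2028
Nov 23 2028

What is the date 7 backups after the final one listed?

Gaps: 2, 6, 10, 14, 18 days — each gap is 4 larger than the previous one.
Next gap: 22 days. Nov 23 2028 + 22 days = Dec 15 2028.
Next gap: 26 days. Dec 15 2028 + 26 days = Jan 10 2029.
Next gap: 30 days. Jan 10 2029 + 30 days = Feb 9 2029.
Next gap: 34 days. Feb 9 2029 + 34 days = Mar 15 2029.
Next gap: 38 days. Mar 15 2029 + 38 days = Apr 22 2029.
Next gap: 42 days. Apr 22 2029 + 42 days = Jun 3 2029.
Next gap: 46 days. Jun 3 2029 + 46 days = Jul 19 2029.

Jul 19 2029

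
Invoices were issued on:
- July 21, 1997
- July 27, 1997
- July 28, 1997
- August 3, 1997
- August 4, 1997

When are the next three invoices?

Every event lands on a Monday or Sunday (gaps cycle 6, 1, 6, 1).
So the schedule is: every Monday and Sunday.
The following Sunday is August 10, 1997.
Next Monday: August 11, 1997.
Next Sunday: August 17, 1997.

August 10, 1997; August 11, 1997; August 17, 1997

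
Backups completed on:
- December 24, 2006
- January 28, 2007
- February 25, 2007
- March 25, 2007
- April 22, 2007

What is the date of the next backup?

May 27, 2007

Gaps: 35, 28, 28, 28 days — a mix of 28 and 35. Every date is a Sunday.
Each is the 4th Sunday of its month.
May 2007 — 4th Sunday is May 27, 2007.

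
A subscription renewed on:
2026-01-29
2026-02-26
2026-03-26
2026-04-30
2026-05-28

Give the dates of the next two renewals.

These are Thursdays with 28, 28, 35, 28-day gaps.
Each is the final Thursday of its month — 2026-01-29 is past the 28th, so '4th Thursday' doesn't fit.
June 2026 ends with Thursday 2026-06-25.
July 2026 ends with Thursday 2026-07-30.

2026-06-25, 2026-07-30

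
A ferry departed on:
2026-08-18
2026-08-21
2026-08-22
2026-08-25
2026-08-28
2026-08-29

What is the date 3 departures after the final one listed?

Gaps: 3, 1, 3, 3, 1 days — not constant, but cyclic with period 3.
The events fall on every Tuesday, Friday and Saturday.
Next Tuesday: 2026-09-01.
Next Friday: 2026-09-04.
Next Saturday: 2026-09-05.

2026-09-05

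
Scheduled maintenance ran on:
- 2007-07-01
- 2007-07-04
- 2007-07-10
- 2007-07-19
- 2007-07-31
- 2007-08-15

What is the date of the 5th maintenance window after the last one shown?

Gaps: 3, 6, 9, 12, 15 days — each gap is 3 larger than the previous one.
Next gap: 18 days. 2007-08-15 + 18 days = 2007-09-02.
Next gap: 21 days. 2007-09-02 + 21 days = 2007-09-23.
Next gap: 24 days. 2007-09-23 + 24 days = 2007-10-17.
Next gap: 27 days. 2007-10-17 + 27 days = 2007-11-13.
Next gap: 30 days. 2007-11-13 + 30 days = 2007-12-13.

2007-12-13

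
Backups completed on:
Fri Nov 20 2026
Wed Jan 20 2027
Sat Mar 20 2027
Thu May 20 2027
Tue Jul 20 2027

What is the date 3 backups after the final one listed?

Thu Jan 20 2028

Each date is the 20th; the gaps (61, 59, 61, 61) track the month lengths.
The rule is the 20th of every 2 months.
Next: September 2027 → Mon Sep 20 2027.
Next: November 2027 → Sat Nov 20 2027.
Next: January 2028 → Thu Jan 20 2028.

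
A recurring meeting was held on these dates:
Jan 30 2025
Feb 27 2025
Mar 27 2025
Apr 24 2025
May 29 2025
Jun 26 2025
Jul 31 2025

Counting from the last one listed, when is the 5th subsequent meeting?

Dec 25 2025

All Thursdays; the gaps (28, 28, 28, 35, 28, 35) vary with month length.
This is the last Thursday of each month.
August 2025 ends with Thursday Aug 28 2025.
September 2025 ends with Thursday Sep 25 2025.
October 2025 ends with Thursday Oct 30 2025.
Last Thursday of November 2025: Nov 27 2025.
December 2025 ends with Thursday Dec 25 2025.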